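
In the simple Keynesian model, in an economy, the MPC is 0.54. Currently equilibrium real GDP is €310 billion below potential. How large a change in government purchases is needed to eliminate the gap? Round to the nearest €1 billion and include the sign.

Spending multiplier = 1/(1 − MPC) = 1/(1 − 0.54) = 1/0.46 ≈ 2.174.
Need ΔY = +€310 billion, so ΔG = ΔY/k = (+€310 billion) × 0.46 ≈ +€143 billion.
The government should increase government purchases by €143 billion.

+€143 billion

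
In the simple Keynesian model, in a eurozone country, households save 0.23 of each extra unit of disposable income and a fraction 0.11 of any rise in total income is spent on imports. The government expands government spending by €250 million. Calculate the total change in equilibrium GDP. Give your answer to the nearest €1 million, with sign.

+€735 million

MPC = 1 − MPS = 1 − 0.23 = 0.77.
Government-spending multiplier = 1/(1 − c + m) = 1/(1 − 0.77 + 0.11) = 1/0.34 ≈ 2.941.
ΔY = k × ΔG = (+€250 million) / 0.34 ≈ +€735 million.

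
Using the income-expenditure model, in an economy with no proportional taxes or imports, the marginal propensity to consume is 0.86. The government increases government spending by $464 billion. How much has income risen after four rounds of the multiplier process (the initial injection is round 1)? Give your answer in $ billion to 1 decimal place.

$1,501.3 billion

Round 1 adds ΔG = $464 billion; each later round is MPC = 0.86 times the previous.
After 4 rounds: 464 + 399.04 + 343.1744 + 295.129984 = ΔG·(1 − c^4)/(1 − c) = 464 × (1 − 0.54700816)/0.14 ≈ $1,501.3 billion.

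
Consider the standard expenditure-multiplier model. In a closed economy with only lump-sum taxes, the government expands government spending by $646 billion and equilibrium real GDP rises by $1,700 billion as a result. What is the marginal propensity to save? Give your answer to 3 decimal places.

0.380

Implied spending multiplier k = ΔY/ΔG = 1,700/646 ≈ 2.6316.
Since k = 1/(1 − MPC), MPC = 1 − 1/k = 1 − ΔG/ΔY = 1 − 646/1,700 = 0.620.
MPS = 1 − MPC = 0.380.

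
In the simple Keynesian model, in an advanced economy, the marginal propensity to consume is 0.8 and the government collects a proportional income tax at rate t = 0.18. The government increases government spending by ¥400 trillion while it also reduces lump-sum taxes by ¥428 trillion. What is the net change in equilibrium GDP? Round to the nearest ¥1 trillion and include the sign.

Expenditure multiplier = 1/(1 − c(1−t)) = 1/(1 − 0.8×0.82) = 1/0.344 ≈ 2.907.
ΔG contributes k·ΔG = (+¥400 trillion) / 0.344 ≈ +¥1,162.8 trillion.
ΔT of −¥428 trillion changes first-round spending by −c·ΔT = +¥342.4 trillion, contributing k·(−c·ΔT) = (+¥342.4 trillion) / 0.344 ≈ +¥995.3 trillion.
Net ΔY = k(ΔG − c·ΔT) = (+¥742.4 trillion) / 0.344 ≈ +¥2,158 trillion.

+¥2,158 trillion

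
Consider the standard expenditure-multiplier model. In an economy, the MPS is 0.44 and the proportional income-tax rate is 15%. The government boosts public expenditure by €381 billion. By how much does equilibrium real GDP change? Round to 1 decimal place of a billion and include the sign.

MPC = 1 − MPS = 1 − 0.44 = 0.56.
Expenditure multiplier = 1/(1 − c(1−t)) = 1/(1 − 0.56×0.85) = 1/0.524 ≈ 1.908.
ΔY = k × ΔG = (+€381 billion) / 0.524 ≈ +€727.1 billion.

+€727.1 billion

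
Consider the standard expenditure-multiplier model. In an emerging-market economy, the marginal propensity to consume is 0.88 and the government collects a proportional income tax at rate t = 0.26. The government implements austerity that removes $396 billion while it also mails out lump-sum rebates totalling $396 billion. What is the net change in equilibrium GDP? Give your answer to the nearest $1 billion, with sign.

Expenditure multiplier = 1/(1 − c(1−t)) = 1/(1 − 0.88×0.74) = 1/0.3488 ≈ 2.867.
ΔG contributes k·ΔG = (−$396 billion) / 0.3488 ≈ −$1,135.3 billion.
ΔT of −$396 billion changes first-round spending by −c·ΔT = +$348.48 billion, contributing k·(−c·ΔT) = (+$348.48 billion) / 0.3488 ≈ +$999.1 billion.
Net ΔY = k(ΔG − c·ΔT) = (−$47.52 billion) / 0.3488 ≈ −$136 billion.

−$136 billion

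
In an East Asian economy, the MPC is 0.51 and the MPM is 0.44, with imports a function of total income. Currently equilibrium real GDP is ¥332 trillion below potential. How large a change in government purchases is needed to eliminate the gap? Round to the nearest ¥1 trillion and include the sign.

Spending multiplier = 1/(1 − c + m) = 1/(1 − 0.51 + 0.44) = 1/0.93 ≈ 1.075.
Need ΔY = +¥332 trillion, so ΔG = ΔY/k = (+¥332 trillion) × 0.93 ≈ +¥309 trillion.
The government should increase government purchases by ¥309 trillion.

+¥309 trillion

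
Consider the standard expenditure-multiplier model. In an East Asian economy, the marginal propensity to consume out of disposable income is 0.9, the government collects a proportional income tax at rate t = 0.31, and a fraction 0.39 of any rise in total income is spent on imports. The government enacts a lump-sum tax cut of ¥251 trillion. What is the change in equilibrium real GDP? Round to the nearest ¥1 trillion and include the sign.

+¥294 trillion

A lump-sum tax change of −¥251 trillion shifts disposable income by +¥251 trillion; first-round consumption changes by −c × ΔT = −0.9 × (−¥251 trillion) = +¥225.9 trillion.
Expenditure multiplier = 1/(1 − c(1−t) + m) = 1/(1 − 0.9×0.69 + 0.39) = 1/0.769 ≈ 1.3.
The tax multiplier is −c × k ≈ −1.17, so ΔY = k × (−c·ΔT) = (+¥225.9 trillion) / 0.769 ≈ +¥294 trillion.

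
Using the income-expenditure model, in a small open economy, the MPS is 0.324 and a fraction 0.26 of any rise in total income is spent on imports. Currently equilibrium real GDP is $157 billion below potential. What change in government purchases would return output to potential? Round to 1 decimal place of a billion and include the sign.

MPC = 1 − MPS = 1 − 0.324 = 0.676.
Spending multiplier = 1/(1 − c + m) = 1/(1 − 0.676 + 0.26) = 1/0.584 ≈ 1.712.
Need ΔY = +$157 billion, so ΔG = ΔY/k = (+$157 billion) × 0.584 ≈ +$91.7 billion.
The government should increase government purchases by $91.7 billion.

+$91.7 billion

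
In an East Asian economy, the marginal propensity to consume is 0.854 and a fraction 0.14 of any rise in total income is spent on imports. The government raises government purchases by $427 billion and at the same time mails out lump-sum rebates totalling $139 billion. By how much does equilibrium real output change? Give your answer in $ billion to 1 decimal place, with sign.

Expenditure multiplier = 1/(1 − c + m) = 1/(1 − 0.854 + 0.14) = 1/0.286 ≈ 3.497.
ΔG contributes k·ΔG = (+$427 billion) / 0.286 ≈ +$1,493 billion.
ΔT of −$139 billion changes first-round spending by −c·ΔT = +$118.706 billion, contributing k·(−c·ΔT) = (+$118.706 billion) / 0.286 ≈ +$415.1 billion.
Net ΔY = k(ΔG − c·ΔT) = (+$545.706 billion) / 0.286 ≈ +$1,908.1 billion.

+$1,908.1 billion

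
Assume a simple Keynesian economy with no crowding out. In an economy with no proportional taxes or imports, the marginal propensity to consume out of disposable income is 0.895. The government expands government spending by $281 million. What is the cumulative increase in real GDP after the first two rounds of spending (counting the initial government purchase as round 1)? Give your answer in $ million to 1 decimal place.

Round 1 adds ΔG = $281 million; each later round is MPC = 0.895 times the previous.
After 2 rounds: 281 + 251.495 = ΔG·(1 − c^2)/(1 − c) = 281 × (1 − 0.801025)/0.105 ≈ $532.5 million.

$532.5 million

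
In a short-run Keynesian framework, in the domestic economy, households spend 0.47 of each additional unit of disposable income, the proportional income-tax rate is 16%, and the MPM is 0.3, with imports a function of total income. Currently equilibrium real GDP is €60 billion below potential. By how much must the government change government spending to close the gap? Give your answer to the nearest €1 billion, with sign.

+€54 billion

Spending multiplier = 1/(1 − c(1−t) + m) = 1/(1 − 0.47×0.84 + 0.3) = 1/0.9052 ≈ 1.105.
Need ΔY = +€60 billion, so ΔG = ΔY/k = (+€60 billion) × 0.9052 ≈ +€54 billion.
The government should increase government spending by €54 billion.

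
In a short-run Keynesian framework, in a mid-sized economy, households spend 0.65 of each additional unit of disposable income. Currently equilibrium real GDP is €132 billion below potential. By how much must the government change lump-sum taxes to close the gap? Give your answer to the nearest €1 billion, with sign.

−€71 billion

Spending multiplier = 1/(1 − MPC) = 1/(1 − 0.65) = 1/0.35 ≈ 2.857.
Tax multiplier = −c·k = −0.65/0.35 ≈ −1.857. Need ΔY = +€132 billion, so ΔT = ΔY/(−c·k) = −(+€132 billion) × 0.35 / 0.65 ≈ −€71 billion.
The government should cut lump-sum taxes by €71 billion.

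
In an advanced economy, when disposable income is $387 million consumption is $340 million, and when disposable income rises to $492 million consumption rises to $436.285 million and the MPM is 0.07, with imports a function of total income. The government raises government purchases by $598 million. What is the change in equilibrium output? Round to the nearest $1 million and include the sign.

MPC = ΔC/ΔYd = (436.285 − 340)/(492 − 387) = 96.285/105 = 0.917.
Expenditure multiplier = 1/(1 − c + m) = 1/(1 − 0.917 + 0.07) = 1/0.153 ≈ 6.536.
ΔY = k × ΔG = (+$598 million) / 0.153 ≈ +$3,908 million.

+$3,908 million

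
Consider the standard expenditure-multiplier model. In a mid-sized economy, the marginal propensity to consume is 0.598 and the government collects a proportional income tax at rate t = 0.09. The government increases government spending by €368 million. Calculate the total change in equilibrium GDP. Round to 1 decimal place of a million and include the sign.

+€807.3 million

Government-spending multiplier = 1/(1 − c(1−t)) = 1/(1 − 0.598×0.91) = 1/0.45582 ≈ 2.194.
ΔY = k × ΔG = (+€368 million) / 0.45582 ≈ +€807.3 million.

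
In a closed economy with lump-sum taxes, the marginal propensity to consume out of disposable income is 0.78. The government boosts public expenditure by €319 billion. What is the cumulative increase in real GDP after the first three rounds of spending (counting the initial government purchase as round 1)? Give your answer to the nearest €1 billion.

Round 1 adds ΔG = €319 billion; each later round is MPC = 0.78 times the previous.
After 3 rounds: 319 + 248.82 + 194.0796 = ΔG·(1 − c^3)/(1 − c) = 319 × (1 − 0.474552)/0.22 ≈ €762 billion.

€762 billion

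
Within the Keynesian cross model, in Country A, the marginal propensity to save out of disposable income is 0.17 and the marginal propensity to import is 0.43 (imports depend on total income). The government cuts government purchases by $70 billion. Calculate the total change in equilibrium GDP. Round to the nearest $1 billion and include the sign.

MPC = 1 − MPS = 1 − 0.17 = 0.83.
Government-spending multiplier = 1/(1 − c + m) = 1/(1 − 0.83 + 0.43) = 1/0.6 ≈ 1.667.
ΔY = k × ΔG = (−$70 billion) / 0.6 ≈ −$117 billion.

−$117 billion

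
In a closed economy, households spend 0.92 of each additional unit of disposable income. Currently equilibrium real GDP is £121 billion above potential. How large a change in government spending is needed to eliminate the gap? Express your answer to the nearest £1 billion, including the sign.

Spending multiplier = 1/(1 − MPC) = 1/(1 − 0.92) = 1/0.08 = 12.5.
Need ΔY = −£121 billion, so ΔG = ΔY/k = (−£121 billion) × 0.08 ≈ −£10 billion.
The government should cut government spending by £10 billion.

−£10 billion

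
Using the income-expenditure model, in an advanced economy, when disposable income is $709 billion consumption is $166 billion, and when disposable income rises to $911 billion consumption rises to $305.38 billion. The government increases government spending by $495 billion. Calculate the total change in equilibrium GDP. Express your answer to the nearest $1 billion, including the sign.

MPC = ΔC/ΔYd = (305.38 − 166)/(911 − 709) = 139.38/202 = 0.69.
Spending multiplier = 1/(1 − MPC) = 1/(1 − 0.69) = 1/0.31 ≈ 3.226.
ΔY = k × ΔG = (+$495 billion) / 0.31 ≈ +$1,597 billion.

+$1,597 billion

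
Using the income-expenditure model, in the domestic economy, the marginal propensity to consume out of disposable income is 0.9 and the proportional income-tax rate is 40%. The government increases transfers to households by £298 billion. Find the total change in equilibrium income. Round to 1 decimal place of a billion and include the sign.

+£583.0 billion

The transfer change shifts disposable income by +£298 billion, so first-round consumption changes by c·ΔTR = 0.9 × (+£298 billion) = +£268.2 billion.
Expenditure multiplier = 1/(1 − c(1−t)) = 1/(1 − 0.9×0.6) = 1/0.46 ≈ 2.174.
The transfer multiplier is c × k ≈ 1.957, so ΔY = k × (c·ΔTR) = (+£268.2 billion) / 0.46 ≈ +£583 billion.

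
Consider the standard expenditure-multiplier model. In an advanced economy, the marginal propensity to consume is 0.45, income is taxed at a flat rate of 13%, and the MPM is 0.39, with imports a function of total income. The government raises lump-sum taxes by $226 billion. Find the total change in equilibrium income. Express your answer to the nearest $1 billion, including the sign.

A lump-sum tax change of +$226 billion shifts disposable income by −$226 billion; first-round consumption changes by −c × ΔT = −0.45 × (+$226 billion) = −$101.7 billion.
Expenditure multiplier = 1/(1 − c(1−t) + m) = 1/(1 − 0.45×0.87 + 0.39) = 1/0.9985 ≈ 1.002.
The tax multiplier is −c × k ≈ −0.451, so ΔY = k × (−c·ΔT) = (−$101.7 billion) / 0.9985 ≈ −$102 billion.

−$102 billion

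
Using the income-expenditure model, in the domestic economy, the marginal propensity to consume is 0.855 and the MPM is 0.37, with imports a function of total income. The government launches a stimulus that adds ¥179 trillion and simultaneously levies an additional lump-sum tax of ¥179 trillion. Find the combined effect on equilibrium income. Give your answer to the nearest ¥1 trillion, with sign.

+¥50 trillion

Expenditure multiplier = 1/(1 − c + m) = 1/(1 − 0.855 + 0.37) = 1/0.515 ≈ 1.942.
ΔG contributes k·ΔG = (+¥179 trillion) / 0.515 ≈ +¥347.6 trillion.
ΔT of +¥179 trillion changes first-round spending by −c·ΔT = −¥153.045 trillion, contributing k·(−c·ΔT) = (−¥153.045 trillion) / 0.515 ≈ −¥297.2 trillion.
Net ΔY = k(ΔG − c·ΔT) = (+¥25.955 trillion) / 0.515 ≈ +¥50 trillion.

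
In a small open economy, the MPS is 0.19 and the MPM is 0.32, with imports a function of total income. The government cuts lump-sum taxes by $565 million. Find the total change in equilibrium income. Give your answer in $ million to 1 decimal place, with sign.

MPC = 1 − MPS = 1 − 0.19 = 0.81.
A lump-sum tax change of −$565 million shifts disposable income by +$565 million; first-round consumption changes by −c × ΔT = −0.81 × (−$565 million) = +$457.65 million.
Expenditure multiplier = 1/(1 − c + m) = 1/(1 − 0.81 + 0.32) = 1/0.51 ≈ 1.961.
The tax multiplier is −c × k ≈ −1.588, so ΔY = k × (−c·ΔT) = (+$457.65 million) / 0.51 ≈ +$897.4 million.

+$897.4 million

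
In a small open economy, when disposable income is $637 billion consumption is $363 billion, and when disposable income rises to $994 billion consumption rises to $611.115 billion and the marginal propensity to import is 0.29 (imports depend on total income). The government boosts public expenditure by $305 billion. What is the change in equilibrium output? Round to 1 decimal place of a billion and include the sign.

+$512.6 billion

MPC = ΔC/ΔYd = (611.115 − 363)/(994 − 637) = 248.115/357 = 0.695.
Expenditure multiplier = 1/(1 − c + m) = 1/(1 − 0.695 + 0.29) = 1/0.595 ≈ 1.681.
ΔY = k × ΔG = (+$305 billion) / 0.595 ≈ +$512.6 billion.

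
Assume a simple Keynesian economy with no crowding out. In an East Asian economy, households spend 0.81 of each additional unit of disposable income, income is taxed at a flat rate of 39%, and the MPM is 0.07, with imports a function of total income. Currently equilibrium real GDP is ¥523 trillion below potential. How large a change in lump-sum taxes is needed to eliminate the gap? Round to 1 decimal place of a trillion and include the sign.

−¥371.8 trillion

Spending multiplier = 1/(1 − c(1−t) + m) = 1/(1 − 0.81×0.61 + 0.07) = 1/0.5759 ≈ 1.736.
Tax multiplier = −c·k = −0.81/0.5759 ≈ −1.406. Need ΔY = +¥523 trillion, so ΔT = ΔY/(−c·k) = −(+¥523 trillion) × 0.5759 / 0.81 ≈ −¥371.8 trillion.
The government should cut lump-sum taxes by ¥371.8 trillion.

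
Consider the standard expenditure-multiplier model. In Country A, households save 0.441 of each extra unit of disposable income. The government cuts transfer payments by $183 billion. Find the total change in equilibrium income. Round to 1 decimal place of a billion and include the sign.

−$232.0 billion

MPC = 1 − MPS = 1 − 0.441 = 0.559.
The transfer change shifts disposable income by −$183 billion, so first-round consumption changes by c·ΔTR = 0.559 × (−$183 billion) = −$102.297 billion.
Expenditure multiplier = 1/(1 − MPC) = 1/(1 − 0.559) = 1/0.441 ≈ 2.268.
The transfer multiplier is c × k ≈ 1.268, so ΔY = k × (c·ΔTR) = (−$102.297 billion) / 0.441 ≈ −$232 billion.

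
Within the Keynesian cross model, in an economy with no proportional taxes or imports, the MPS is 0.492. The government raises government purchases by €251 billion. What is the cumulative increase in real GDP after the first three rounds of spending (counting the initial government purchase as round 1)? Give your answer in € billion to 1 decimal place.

€443.3 billion

MPC = 1 − MPS = 1 − 0.492 = 0.508.
Round 1 adds ΔG = €251 billion; each later round is MPC = 0.508 times the previous.
After 3 rounds: 251 + 127.508 + 64.774064 = ΔG·(1 − c^3)/(1 − c) = 251 × (1 − 0.131096512)/0.492 ≈ €443.3 billion.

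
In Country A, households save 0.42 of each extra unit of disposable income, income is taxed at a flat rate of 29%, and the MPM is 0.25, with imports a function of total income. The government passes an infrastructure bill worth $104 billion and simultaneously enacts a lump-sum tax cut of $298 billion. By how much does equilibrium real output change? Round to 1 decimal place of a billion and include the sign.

+$330.3 billion

MPC = 1 − MPS = 1 − 0.42 = 0.58.
Expenditure multiplier = 1/(1 − c(1−t) + m) = 1/(1 − 0.58×0.71 + 0.25) = 1/0.8382 ≈ 1.193.
ΔG contributes k·ΔG = (+$104 billion) / 0.8382 ≈ +$124.1 billion.
ΔT of −$298 billion changes first-round spending by −c·ΔT = +$172.84 billion, contributing k·(−c·ΔT) = (+$172.84 billion) / 0.8382 ≈ +$206.2 billion.
Net ΔY = k(ΔG − c·ΔT) = (+$276.84 billion) / 0.8382 ≈ +$330.3 billion.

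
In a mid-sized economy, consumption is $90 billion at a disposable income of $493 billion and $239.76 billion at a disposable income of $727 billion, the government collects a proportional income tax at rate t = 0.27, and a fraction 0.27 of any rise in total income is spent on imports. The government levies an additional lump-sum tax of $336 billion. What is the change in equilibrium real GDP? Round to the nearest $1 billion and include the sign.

MPC = ΔC/ΔYd = (239.76 − 90)/(727 − 493) = 149.76/234 = 0.64.
A lump-sum tax change of +$336 billion shifts disposable income by −$336 billion; first-round consumption changes by −c × ΔT = −0.64 × (+$336 billion) = −$215.04 billion.
Expenditure multiplier = 1/(1 − c(1−t) + m) = 1/(1 − 0.64×0.73 + 0.27) = 1/0.8028 ≈ 1.246.
The tax multiplier is −c × k ≈ −0.797, so ΔY = k × (−c·ΔT) = (−$215.04 billion) / 0.8028 ≈ −$268 billion.

−$268 billion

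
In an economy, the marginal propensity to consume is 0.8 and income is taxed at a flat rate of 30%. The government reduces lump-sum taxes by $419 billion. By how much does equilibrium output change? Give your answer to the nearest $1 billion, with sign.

+$762 billion

A lump-sum tax change of −$419 billion shifts disposable income by +$419 billion; first-round consumption changes by −c × ΔT = −0.8 × (−$419 billion) = +$335.2 billion.
Expenditure multiplier = 1/(1 − c(1−t)) = 1/(1 − 0.8×0.7) = 1/0.44 ≈ 2.273.
The tax multiplier is −c × k ≈ −1.818, so ΔY = k × (−c·ΔT) = (+$335.2 billion) / 0.44 ≈ +$762 billion.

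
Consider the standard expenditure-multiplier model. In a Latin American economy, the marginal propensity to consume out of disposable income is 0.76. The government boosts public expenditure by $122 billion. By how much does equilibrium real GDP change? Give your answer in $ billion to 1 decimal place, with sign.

+$508.3 billion

Government-spending multiplier = 1/(1 − MPC) = 1/(1 − 0.76) = 1/0.24 ≈ 4.167.
ΔY = k × ΔG = (+$122 billion) / 0.24 ≈ +$508.3 billion.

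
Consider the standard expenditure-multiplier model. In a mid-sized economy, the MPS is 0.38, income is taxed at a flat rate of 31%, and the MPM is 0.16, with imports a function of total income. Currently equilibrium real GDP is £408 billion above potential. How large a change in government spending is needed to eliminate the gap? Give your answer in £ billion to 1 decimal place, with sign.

−£298.7 billion

MPC = 1 − MPS = 1 − 0.38 = 0.62.
Spending multiplier = 1/(1 − c(1−t) + m) = 1/(1 − 0.62×0.69 + 0.16) = 1/0.7322 ≈ 1.366.
Need ΔY = −£408 billion, so ΔG = ΔY/k = (−£408 billion) × 0.7322 ≈ −£298.7 billion.
The government should cut government spending by £298.7 billion.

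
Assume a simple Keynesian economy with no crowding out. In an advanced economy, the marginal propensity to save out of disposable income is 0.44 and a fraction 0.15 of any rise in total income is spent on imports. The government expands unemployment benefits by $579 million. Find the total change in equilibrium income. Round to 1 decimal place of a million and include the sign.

+$549.6 million

MPC = 1 − MPS = 1 − 0.44 = 0.56.
The transfer change shifts disposable income by +$579 million, so first-round consumption changes by c·ΔTR = 0.56 × (+$579 million) = +$324.24 million.
Expenditure multiplier = 1/(1 − c + m) = 1/(1 − 0.56 + 0.15) = 1/0.59 ≈ 1.695.
The transfer multiplier is c × k ≈ 0.949, so ΔY = k × (c·ΔTR) = (+$324.24 million) / 0.59 ≈ +$549.6 million.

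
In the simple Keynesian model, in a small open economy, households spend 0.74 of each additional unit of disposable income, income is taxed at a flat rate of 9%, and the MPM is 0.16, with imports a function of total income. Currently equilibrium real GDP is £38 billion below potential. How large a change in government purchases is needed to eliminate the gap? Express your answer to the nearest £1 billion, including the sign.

Spending multiplier = 1/(1 − c(1−t) + m) = 1/(1 − 0.74×0.91 + 0.16) = 1/0.4866 ≈ 2.055.
Need ΔY = +£38 billion, so ΔG = ΔY/k = (+£38 billion) × 0.4866 ≈ +£18 billion.
The government should increase government purchases by £18 billion.

+£18 billion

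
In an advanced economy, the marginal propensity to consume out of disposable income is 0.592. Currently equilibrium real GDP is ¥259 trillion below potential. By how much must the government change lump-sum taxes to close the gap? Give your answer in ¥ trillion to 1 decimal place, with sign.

−¥178.5 trillion

Spending multiplier = 1/(1 − MPC) = 1/(1 − 0.592) = 1/0.408 ≈ 2.451.
Tax multiplier = −c·k = −0.592/0.408 ≈ −1.451. Need ΔY = +¥259 trillion, so ΔT = ΔY/(−c·k) = −(+¥259 trillion) × 0.408 / 0.592 = −¥178.5 trillion.
The government should cut lump-sum taxes by ¥178.5 trillion.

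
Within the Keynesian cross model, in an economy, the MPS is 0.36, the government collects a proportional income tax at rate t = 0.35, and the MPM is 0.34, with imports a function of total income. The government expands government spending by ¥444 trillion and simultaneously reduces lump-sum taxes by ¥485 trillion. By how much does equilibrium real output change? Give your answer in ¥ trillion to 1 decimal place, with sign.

+¥816.5 trillion

MPC = 1 − MPS = 1 − 0.36 = 0.64.
Expenditure multiplier = 1/(1 − c(1−t) + m) = 1/(1 − 0.64×0.65 + 0.34) = 1/0.924 ≈ 1.082.
ΔG contributes k·ΔG = (+¥444 trillion) / 0.924 ≈ +¥480.5 trillion.
ΔT of −¥485 trillion changes first-round spending by −c·ΔT = +¥310.4 trillion, contributing k·(−c·ΔT) = (+¥310.4 trillion) / 0.924 ≈ +¥335.9 trillion.
Net ΔY = k(ΔG − c·ΔT) = (+¥754.4 trillion) / 0.924 ≈ +¥816.5 trillion.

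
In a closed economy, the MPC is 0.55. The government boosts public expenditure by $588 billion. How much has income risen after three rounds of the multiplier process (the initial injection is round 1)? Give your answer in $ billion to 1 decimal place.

$1,089.3 billion

Round 1 adds ΔG = $588 billion; each later round is MPC = 0.55 times the previous.
After 3 rounds: 588 + 323.4 + 177.87 = ΔG·(1 − c^3)/(1 − c) = 588 × (1 − 0.166375)/0.45 ≈ $1,089.3 billion.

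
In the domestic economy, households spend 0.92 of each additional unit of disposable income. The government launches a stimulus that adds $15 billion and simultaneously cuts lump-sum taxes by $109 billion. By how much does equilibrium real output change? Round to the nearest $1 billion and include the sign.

Expenditure multiplier = 1/(1 − MPC) = 1/(1 − 0.92) = 1/0.08 = 12.5.
ΔG contributes k·ΔG = (+$15 billion) / 0.08 = +$187.5 billion.
ΔT of −$109 billion changes first-round spending by −c·ΔT = +$100.28 billion, contributing k·(−c·ΔT) = (+$100.28 billion) / 0.08 = +$1,253.5 billion.
Net ΔY = k(ΔG − c·ΔT) = (+$115.28 billion) / 0.08 = +$1,441 billion.

+$1,441 billion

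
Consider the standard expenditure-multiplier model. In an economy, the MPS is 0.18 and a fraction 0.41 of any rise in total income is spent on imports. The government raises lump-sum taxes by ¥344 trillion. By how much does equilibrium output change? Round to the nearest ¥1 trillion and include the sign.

MPC = 1 − MPS = 1 − 0.18 = 0.82.
A lump-sum tax change of +¥344 trillion shifts disposable income by −¥344 trillion; first-round consumption changes by −c × ΔT = −0.82 × (+¥344 trillion) = −¥282.08 trillion.
Expenditure multiplier = 1/(1 − c + m) = 1/(1 − 0.82 + 0.41) = 1/0.59 ≈ 1.695.
The tax multiplier is −c × k ≈ −1.39, so ΔY = k × (−c·ΔT) = (−¥282.08 trillion) / 0.59 ≈ −¥478 trillion.

−¥478 trillion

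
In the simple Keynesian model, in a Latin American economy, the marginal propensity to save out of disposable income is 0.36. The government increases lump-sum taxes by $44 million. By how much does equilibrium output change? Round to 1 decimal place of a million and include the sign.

MPC = 1 − MPS = 1 − 0.36 = 0.64.
A lump-sum tax change of +$44 million shifts disposable income by −$44 million; first-round consumption changes by −c × ΔT = −0.64 × (+$44 million) = −$28.16 million.
Expenditure multiplier = 1/(1 − MPC) = 1/(1 − 0.64) = 1/0.36 ≈ 2.778.
The tax multiplier is −c × k ≈ −1.778, so ΔY = k × (−c·ΔT) = (−$28.16 million) / 0.36 ≈ −$78.2 million.

−$78.2 million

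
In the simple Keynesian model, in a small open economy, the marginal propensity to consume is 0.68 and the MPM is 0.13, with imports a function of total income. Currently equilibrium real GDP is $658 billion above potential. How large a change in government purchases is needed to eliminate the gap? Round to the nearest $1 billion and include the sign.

−$296 billion

Spending multiplier = 1/(1 − c + m) = 1/(1 − 0.68 + 0.13) = 1/0.45 ≈ 2.222.
Need ΔY = −$658 billion, so ΔG = ΔY/k = (−$658 billion) × 0.45 ≈ −$296 billion.
The government should cut government purchases by $296 billion.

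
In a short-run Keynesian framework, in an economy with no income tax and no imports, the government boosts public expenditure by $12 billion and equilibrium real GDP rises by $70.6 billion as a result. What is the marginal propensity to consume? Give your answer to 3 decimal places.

0.830

Implied spending multiplier k = ΔY/ΔG = 70.6/12 ≈ 5.8833.
Since k = 1/(1 − MPC), MPC = 1 − 1/k = 1 − ΔG/ΔY = 1 − 12/70.6 ≈ 0.830.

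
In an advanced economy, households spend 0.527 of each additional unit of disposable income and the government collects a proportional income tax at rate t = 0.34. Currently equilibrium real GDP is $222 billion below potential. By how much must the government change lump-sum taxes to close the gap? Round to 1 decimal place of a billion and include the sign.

Spending multiplier = 1/(1 − c(1−t)) = 1/(1 − 0.527×0.66) = 1/0.65218 ≈ 1.533.
Tax multiplier = −c·k = −0.527/0.65218 ≈ −0.808. Need ΔY = +$222 billion, so ΔT = ΔY/(−c·k) = −(+$222 billion) × 0.65218 / 0.527 ≈ −$274.7 billion.
The government should cut lump-sum taxes by $274.7 billion.

−$274.7 billion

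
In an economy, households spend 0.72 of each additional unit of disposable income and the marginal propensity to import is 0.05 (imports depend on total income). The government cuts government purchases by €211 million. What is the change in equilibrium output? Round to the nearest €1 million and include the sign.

−€639 million

Spending multiplier = 1/(1 − c + m) = 1/(1 − 0.72 + 0.05) = 1/0.33 ≈ 3.03.
ΔY = k × ΔG = (−€211 million) / 0.33 ≈ −€639 million.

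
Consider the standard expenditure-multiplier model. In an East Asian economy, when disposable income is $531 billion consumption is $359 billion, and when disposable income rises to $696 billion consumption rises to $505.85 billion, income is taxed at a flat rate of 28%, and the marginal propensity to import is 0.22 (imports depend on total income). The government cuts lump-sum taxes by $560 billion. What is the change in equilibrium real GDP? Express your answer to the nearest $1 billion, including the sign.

MPC = ΔC/ΔYd = (505.85 − 359)/(696 − 531) = 146.85/165 = 0.89.
A lump-sum tax change of −$560 billion shifts disposable income by +$560 billion; first-round consumption changes by −c × ΔT = −0.89 × (−$560 billion) = +$498.4 billion.
Expenditure multiplier = 1/(1 − c(1−t) + m) = 1/(1 − 0.89×0.72 + 0.22) = 1/0.5792 ≈ 1.727.
The tax multiplier is −c × k ≈ −1.537, so ΔY = k × (−c·ΔT) = (+$498.4 billion) / 0.5792 ≈ +$860 billion.

+$860 billion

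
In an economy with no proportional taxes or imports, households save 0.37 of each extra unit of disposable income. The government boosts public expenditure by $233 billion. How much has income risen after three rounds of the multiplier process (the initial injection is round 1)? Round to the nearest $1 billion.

$472 billion

MPC = 1 − MPS = 1 − 0.37 = 0.63.
Round 1 adds ΔG = $233 billion; each later round is MPC = 0.63 times the previous.
After 3 rounds: 233 + 146.79 + 92.4777 = ΔG·(1 − c^3)/(1 − c) = 233 × (1 − 0.250047)/0.37 ≈ $472 billion.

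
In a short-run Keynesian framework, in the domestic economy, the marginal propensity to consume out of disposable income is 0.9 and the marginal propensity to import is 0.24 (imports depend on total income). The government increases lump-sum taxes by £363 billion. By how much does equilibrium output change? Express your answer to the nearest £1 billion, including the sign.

A lump-sum tax change of +£363 billion shifts disposable income by −£363 billion; first-round consumption changes by −c × ΔT = −0.9 × (+£363 billion) = −£326.7 billion.
Expenditure multiplier = 1/(1 − c + m) = 1/(1 − 0.9 + 0.24) = 1/0.34 ≈ 2.941.
The tax multiplier is −c × k ≈ −2.647, so ΔY = k × (−c·ΔT) = (−£326.7 billion) / 0.34 ≈ −£961 billion.

−£961 billion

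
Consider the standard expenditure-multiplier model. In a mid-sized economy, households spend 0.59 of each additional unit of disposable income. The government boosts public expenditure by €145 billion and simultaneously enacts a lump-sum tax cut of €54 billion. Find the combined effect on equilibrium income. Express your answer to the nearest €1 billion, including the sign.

Expenditure multiplier = 1/(1 − MPC) = 1/(1 − 0.59) = 1/0.41 ≈ 2.439.
ΔG contributes k·ΔG = (+€145 billion) / 0.41 ≈ +€353.7 billion.
ΔT of −€54 billion changes first-round spending by −c·ΔT = +€31.86 billion, contributing k·(−c·ΔT) = (+€31.86 billion) / 0.41 ≈ +€77.7 billion.
Net ΔY = k(ΔG − c·ΔT) = (+€176.86 billion) / 0.41 ≈ +€431 billion.

+€431 billion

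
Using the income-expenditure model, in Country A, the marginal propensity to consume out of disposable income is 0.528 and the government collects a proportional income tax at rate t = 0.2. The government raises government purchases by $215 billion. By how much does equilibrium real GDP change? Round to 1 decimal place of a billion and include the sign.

Spending multiplier = 1/(1 − c(1−t)) = 1/(1 − 0.528×0.8) = 1/0.5776 ≈ 1.731.
ΔY = k × ΔG = (+$215 billion) / 0.5776 ≈ +$372.2 billion.

+$372.2 billion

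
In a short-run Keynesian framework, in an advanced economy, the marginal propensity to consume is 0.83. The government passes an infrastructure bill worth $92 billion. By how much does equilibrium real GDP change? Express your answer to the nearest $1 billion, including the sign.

+$541 billion

Government-spending multiplier = 1/(1 − MPC) = 1/(1 − 0.83) = 1/0.17 ≈ 5.882.
ΔY = k × ΔG = (+$92 billion) / 0.17 ≈ +$541 billion.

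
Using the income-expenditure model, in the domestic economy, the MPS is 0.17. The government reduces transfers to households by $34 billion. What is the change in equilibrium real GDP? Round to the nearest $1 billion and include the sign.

MPC = 1 − MPS = 1 − 0.17 = 0.83.
The transfer change shifts disposable income by −$34 billion, so first-round consumption changes by c·ΔTR = 0.83 × (−$34 billion) = −$28.22 billion.
Expenditure multiplier = 1/(1 − MPC) = 1/(1 − 0.83) = 1/0.17 ≈ 5.882.
The transfer multiplier is c × k ≈ 4.882, so ΔY = k × (c·ΔTR) = (−$28.22 billion) / 0.17 = −$166 billion.

−$166 billion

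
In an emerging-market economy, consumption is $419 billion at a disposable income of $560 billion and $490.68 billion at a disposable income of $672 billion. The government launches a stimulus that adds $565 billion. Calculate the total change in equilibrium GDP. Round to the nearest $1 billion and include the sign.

MPC = ΔC/ΔYd = (490.68 − 419)/(672 − 560) = 71.68/112 = 0.64.
Spending multiplier = 1/(1 − MPC) = 1/(1 − 0.64) = 1/0.36 ≈ 2.778.
ΔY = k × ΔG = (+$565 billion) / 0.36 ≈ +$1,569 billion.

+$1,569 billion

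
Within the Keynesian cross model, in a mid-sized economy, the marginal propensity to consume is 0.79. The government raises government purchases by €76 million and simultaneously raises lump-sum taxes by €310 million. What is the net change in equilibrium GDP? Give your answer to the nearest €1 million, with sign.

−€804 million

Expenditure multiplier = 1/(1 − MPC) = 1/(1 − 0.79) = 1/0.21 ≈ 4.762.
ΔG contributes k·ΔG = (+€76 million) / 0.21 ≈ +€361.9 million.
ΔT of +€310 million changes first-round spending by −c·ΔT = −€244.9 million, contributing k·(−c·ΔT) = (−€244.9 million) / 0.21 ≈ −€1,166.2 million.
Net ΔY = k(ΔG − c·ΔT) = (−€168.9 million) / 0.21 ≈ −€804 million.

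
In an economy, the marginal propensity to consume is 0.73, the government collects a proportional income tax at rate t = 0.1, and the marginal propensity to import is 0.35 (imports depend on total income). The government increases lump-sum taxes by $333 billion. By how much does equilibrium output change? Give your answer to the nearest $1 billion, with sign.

−$351 billion

A lump-sum tax change of +$333 billion shifts disposable income by −$333 billion; first-round consumption changes by −c × ΔT = −0.73 × (+$333 billion) = −$243.09 billion.
Expenditure multiplier = 1/(1 − c(1−t) + m) = 1/(1 − 0.73×0.9 + 0.35) = 1/0.693 ≈ 1.443.
The tax multiplier is −c × k ≈ −1.053, so ΔY = k × (−c·ΔT) = (−$243.09 billion) / 0.693 ≈ −$351 billion.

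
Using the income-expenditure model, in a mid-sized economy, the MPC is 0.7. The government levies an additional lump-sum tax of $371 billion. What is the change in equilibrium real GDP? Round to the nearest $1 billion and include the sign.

−$866 billion

A lump-sum tax change of +$371 billion shifts disposable income by −$371 billion; first-round consumption changes by −c × ΔT = −0.7 × (+$371 billion) = −$259.7 billion.
Expenditure multiplier = 1/(1 − MPC) = 1/(1 − 0.7) = 1/0.3 ≈ 3.333.
The tax multiplier is −c × k ≈ −2.333, so ΔY = k × (−c·ΔT) = (−$259.7 billion) / 0.3 ≈ −$866 billion.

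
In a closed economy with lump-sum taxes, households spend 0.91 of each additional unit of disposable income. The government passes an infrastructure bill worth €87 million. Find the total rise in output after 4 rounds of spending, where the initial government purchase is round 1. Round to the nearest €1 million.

Round 1 adds ΔG = €87 million; each later round is MPC = 0.91 times the previous.
After 4 rounds: 87 + 79.17 + 72.0447 + 65.560677 = ΔG·(1 − c^4)/(1 − c) = 87 × (1 − 0.68574961)/0.09 ≈ €304 million.

€304 million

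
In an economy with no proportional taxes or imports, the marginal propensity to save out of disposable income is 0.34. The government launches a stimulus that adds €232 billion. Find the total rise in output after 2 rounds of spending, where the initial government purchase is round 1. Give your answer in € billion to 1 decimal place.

€385.1 billion

MPC = 1 − MPS = 1 − 0.34 = 0.66.
Round 1 adds ΔG = €232 billion; each later round is MPC = 0.66 times the previous.
After 2 rounds: 232 + 153.12 = ΔG·(1 − c^2)/(1 − c) = 232 × (1 − 0.4356)/0.34 ≈ €385.1 billion.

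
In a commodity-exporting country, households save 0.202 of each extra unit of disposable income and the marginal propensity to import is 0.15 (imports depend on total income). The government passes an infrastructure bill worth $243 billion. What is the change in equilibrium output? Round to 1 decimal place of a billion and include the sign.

+$690.3 billion

MPC = 1 − MPS = 1 − 0.202 = 0.798.
Spending multiplier = 1/(1 − c + m) = 1/(1 − 0.798 + 0.15) = 1/0.352 ≈ 2.841.
ΔY = k × ΔG = (+$243 billion) / 0.352 ≈ +$690.3 billion.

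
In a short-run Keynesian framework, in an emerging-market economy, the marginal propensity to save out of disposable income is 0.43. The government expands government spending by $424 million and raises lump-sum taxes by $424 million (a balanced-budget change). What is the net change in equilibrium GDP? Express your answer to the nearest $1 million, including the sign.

+$424 million

MPC = 1 − MPS = 1 − 0.43 = 0.57.
Expenditure multiplier = 1/(1 − MPC) = 1/(1 − 0.57) = 1/0.43 ≈ 2.326.
ΔG contributes k·ΔG = (+$424 million) / 0.43 ≈ +$986 million.
ΔT of +$424 million changes first-round spending by −c·ΔT = −$241.68 million, contributing k·(−c·ΔT) = (−$241.68 million) / 0.43 ≈ −$562 million.
With ΔG = ΔT and no other leakages, the balanced-budget multiplier is 1, so ΔY = ΔG = +$424 million.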